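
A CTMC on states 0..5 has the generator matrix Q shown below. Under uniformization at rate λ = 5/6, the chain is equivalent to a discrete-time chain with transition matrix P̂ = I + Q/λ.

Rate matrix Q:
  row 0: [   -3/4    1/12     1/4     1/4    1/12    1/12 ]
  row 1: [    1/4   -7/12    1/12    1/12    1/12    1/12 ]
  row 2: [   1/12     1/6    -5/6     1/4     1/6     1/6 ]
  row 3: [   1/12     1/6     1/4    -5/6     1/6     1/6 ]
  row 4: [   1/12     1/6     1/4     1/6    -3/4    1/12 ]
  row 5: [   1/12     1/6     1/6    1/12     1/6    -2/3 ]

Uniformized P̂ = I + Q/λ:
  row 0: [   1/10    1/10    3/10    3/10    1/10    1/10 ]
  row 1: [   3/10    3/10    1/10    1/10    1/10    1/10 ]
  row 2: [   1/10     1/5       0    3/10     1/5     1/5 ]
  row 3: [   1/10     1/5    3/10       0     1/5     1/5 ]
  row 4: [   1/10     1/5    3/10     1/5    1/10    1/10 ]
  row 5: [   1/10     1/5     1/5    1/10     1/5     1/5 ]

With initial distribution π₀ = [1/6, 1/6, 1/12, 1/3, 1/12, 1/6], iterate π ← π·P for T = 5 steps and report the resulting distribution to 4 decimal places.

π = [0.1413, 0.2065, 0.1877, 0.1640, 0.1502, 0.1502]

t=0: π = [0.1667, 0.1667, 0.0833, 0.3333, 0.0833, 0.1667]
t=1: π = [0.1333, 0.2000, 0.2250, 0.1250, 0.1583, 0.1583]
t=2: π = [0.1400, 0.2067, 0.1767, 0.1750, 0.1508, 0.1508]
t=3: π = [0.1413, 0.2067, 0.1906, 0.1609, 0.1503, 0.1503]
t=4: π = [0.1413, 0.2065, 0.1865, 0.1653, 0.1502, 0.1502]
t=5: π = [0.1413, 0.2065, 0.1877, 0.1640, 0.1502, 0.1502]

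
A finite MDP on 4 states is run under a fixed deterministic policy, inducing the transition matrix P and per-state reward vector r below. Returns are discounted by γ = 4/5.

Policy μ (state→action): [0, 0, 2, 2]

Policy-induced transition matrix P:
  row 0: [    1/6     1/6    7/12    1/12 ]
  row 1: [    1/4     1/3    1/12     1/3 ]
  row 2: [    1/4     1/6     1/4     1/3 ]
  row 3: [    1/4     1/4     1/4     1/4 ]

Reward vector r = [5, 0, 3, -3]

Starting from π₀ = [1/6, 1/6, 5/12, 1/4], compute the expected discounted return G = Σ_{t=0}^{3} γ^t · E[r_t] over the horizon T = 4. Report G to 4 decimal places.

G = 3.7542

t=0: π = [0.1667, 0.1667, 0.4167, 0.2500], E[r] = 1.3333, γ^t·E[r] = 1.333333, running G = 1.333333
t=1: π = [0.2361, 0.2153, 0.2778, 0.2708], E[r] = 1.2014, γ^t·E[r] = 0.961111, running G = 2.294444
t=2: π = [0.2303, 0.2251, 0.2928, 0.2517], E[r] = 1.2749, γ^t·E[r] = 0.815926, running G = 3.110370
t=3: π = [0.2308, 0.2252, 0.2893, 0.2548], E[r] = 1.2575, γ^t·E[r] = 0.643827, running G = 3.754198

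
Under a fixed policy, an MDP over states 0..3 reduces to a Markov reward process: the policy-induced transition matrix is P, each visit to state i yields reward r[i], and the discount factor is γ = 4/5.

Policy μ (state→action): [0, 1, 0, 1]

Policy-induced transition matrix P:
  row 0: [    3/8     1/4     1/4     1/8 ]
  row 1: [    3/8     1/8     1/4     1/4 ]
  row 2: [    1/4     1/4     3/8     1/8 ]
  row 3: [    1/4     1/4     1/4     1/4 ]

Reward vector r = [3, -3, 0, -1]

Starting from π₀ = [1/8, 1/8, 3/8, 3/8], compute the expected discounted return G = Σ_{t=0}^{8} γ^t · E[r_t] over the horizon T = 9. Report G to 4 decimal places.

t=0: π = [0.1250, 0.1250, 0.3750, 0.3750], E[r] = -0.3750, γ^t·E[r] = -0.375000, running G = -0.375000
t=1: π = [0.2813, 0.2344, 0.2969, 0.1875], E[r] = -0.0469, γ^t·E[r] = -0.037500, running G = -0.412500
t=2: π = [0.3145, 0.2207, 0.2871, 0.1777], E[r] = 0.1035, γ^t·E[r] = 0.066250, running G = -0.346250
t=3: π = [0.3169, 0.2224, 0.2859, 0.1748], E[r] = 0.1086, γ^t·E[r] = 0.055625, running G = -0.290625
t=4: π = [0.3174, 0.2222, 0.2857, 0.1747], E[r] = 0.1110, γ^t·E[r] = 0.045463, running G = -0.245163
t=5: π = [0.3175, 0.2222, 0.2857, 0.1746], E[r] = 0.1111, γ^t·E[r] = 0.036396, running G = -0.208766
t=6: π = [0.3175, 0.2222, 0.2857, 0.1746], E[r] = 0.1111, γ^t·E[r] = 0.029127, running G = -0.179640
t=7: π = [0.3175, 0.2222, 0.2857, 0.1746], E[r] = 0.1111, γ^t·E[r] = 0.023302, running G = -0.156338
t=8: π = [0.3175, 0.2222, 0.2857, 0.1746], E[r] = 0.1111, γ^t·E[r] = 0.018641, running G = -0.137697

G = -0.1377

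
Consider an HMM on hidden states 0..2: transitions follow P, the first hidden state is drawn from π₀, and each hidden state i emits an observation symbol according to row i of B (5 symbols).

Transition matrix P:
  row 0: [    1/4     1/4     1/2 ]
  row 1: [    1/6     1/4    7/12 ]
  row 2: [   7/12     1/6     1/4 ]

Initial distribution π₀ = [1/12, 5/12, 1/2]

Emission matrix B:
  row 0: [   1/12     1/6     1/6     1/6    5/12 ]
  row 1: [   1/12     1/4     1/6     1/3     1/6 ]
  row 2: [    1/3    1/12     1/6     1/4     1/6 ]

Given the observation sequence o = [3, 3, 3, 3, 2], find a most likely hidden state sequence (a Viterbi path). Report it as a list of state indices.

t=0: δ = [1.389e-02, 1.389e-01, 1.250e-01]  (obs o_0=3)
t=1: δ = [1.215e-02, 1.157e-02, 2.025e-02]  ψ = [2, 1, 1]  (obs o_1=3)
t=2: δ = [1.969e-03, 1.125e-03, 1.688e-03]  ψ = [2, 2, 1]  (obs o_2=3)
t=3: δ = [1.641e-04, 1.641e-04, 2.462e-04]  ψ = [2, 0, 0]  (obs o_3=3)
t=4: δ = [2.393e-05, 6.838e-06, 1.595e-05]  ψ = [2, 0, 1]  (obs o_4=2)
backtrack: best end state = 0; path = [1, 2, 0, 2, 0]

path = [1, 2, 0, 2, 0]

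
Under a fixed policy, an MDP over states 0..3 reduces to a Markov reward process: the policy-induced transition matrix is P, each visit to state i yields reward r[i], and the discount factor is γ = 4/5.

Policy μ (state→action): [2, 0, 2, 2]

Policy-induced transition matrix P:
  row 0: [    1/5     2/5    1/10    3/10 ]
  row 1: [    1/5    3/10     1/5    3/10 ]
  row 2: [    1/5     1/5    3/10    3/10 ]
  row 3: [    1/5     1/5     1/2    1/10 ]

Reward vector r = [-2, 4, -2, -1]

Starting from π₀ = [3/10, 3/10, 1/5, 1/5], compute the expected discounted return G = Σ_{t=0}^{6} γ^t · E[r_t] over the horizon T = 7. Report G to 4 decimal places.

t=0: π = [0.3000, 0.3000, 0.2000, 0.2000], E[r] = 0.0000, γ^t·E[r] = 0.000000, running G = 0.000000
t=1: π = [0.2000, 0.2900, 0.2500, 0.2600], E[r] = 0.0000, γ^t·E[r] = 0.000000, running G = 0.000000
t=2: π = [0.2000, 0.2690, 0.2830, 0.2480], E[r] = -0.1380, γ^t·E[r] = -0.088320, running G = -0.088320
t=3: π = [0.2000, 0.2669, 0.2827, 0.2504], E[r] = -0.1482, γ^t·E[r] = -0.075878, running G = -0.164198
t=4: π = [0.2000, 0.2667, 0.2834, 0.2499], E[r] = -0.1499, γ^t·E[r] = -0.061415, running G = -0.225614
t=5: π = [0.2000, 0.2667, 0.2833, 0.2500], E[r] = -0.1500, γ^t·E[r] = -0.049142, running G = -0.274756
t=6: π = [0.2000, 0.2667, 0.2833, 0.2500], E[r] = -0.1500, γ^t·E[r] = -0.039322, running G = -0.314078

G = -0.3141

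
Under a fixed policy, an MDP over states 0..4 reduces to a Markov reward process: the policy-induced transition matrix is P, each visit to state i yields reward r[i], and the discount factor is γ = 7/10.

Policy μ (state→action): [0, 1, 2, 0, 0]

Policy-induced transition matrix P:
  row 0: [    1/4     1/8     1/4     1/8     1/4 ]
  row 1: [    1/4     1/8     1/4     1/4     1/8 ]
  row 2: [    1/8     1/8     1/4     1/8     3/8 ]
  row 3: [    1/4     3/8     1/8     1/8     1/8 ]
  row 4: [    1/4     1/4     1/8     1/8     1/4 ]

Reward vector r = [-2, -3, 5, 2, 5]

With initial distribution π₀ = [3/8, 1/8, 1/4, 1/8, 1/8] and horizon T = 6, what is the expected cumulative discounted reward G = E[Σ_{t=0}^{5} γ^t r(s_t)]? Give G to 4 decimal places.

G = 3.9792

t=0: π = [0.3750, 0.1250, 0.2500, 0.1250, 0.1250], E[r] = 1.0000, γ^t·E[r] = 1.000000, running G = 1.000000
t=1: π = [0.2188, 0.1719, 0.2188, 0.1406, 0.2500], E[r] = 1.6719, γ^t·E[r] = 1.170313, running G = 2.170313
t=2: π = [0.2227, 0.1914, 0.2012, 0.1465, 0.2383], E[r] = 1.4707, γ^t·E[r] = 0.720645, running G = 2.890957
t=3: π = [0.2249, 0.1914, 0.2019, 0.1489, 0.2329], E[r] = 1.4480, γ^t·E[r] = 0.496663, running G = 3.387620
t=4: π = [0.2248, 0.1913, 0.2023, 0.1489, 0.2327], E[r] = 1.4491, γ^t·E[r] = 0.347935, running G = 3.735556
t=5: π = [0.2247, 0.1913, 0.2023, 0.1489, 0.2327], E[r] = 1.4497, γ^t·E[r] = 0.243648, running G = 3.979204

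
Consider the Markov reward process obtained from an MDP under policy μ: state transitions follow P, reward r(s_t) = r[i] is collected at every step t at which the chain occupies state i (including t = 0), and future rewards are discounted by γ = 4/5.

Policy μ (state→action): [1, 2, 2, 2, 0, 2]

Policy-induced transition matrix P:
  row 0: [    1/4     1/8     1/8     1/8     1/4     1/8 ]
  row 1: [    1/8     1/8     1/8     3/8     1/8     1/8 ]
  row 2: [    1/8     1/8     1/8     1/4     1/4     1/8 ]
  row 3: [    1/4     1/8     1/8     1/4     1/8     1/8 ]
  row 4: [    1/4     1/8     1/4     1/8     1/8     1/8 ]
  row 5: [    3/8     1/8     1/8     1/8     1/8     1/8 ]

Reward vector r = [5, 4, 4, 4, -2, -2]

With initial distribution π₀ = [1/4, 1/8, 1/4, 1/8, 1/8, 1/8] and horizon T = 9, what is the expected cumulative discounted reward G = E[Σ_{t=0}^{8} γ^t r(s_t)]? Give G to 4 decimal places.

G = 10.8244

t=0: π = [0.2500, 0.1250, 0.2500, 0.1250, 0.1250, 0.1250], E[r] = 2.7500, γ^t·E[r] = 2.750000, running G = 2.750000
t=1: π = [0.2188, 0.1250, 0.1406, 0.2031, 0.1875, 0.1250], E[r] = 2.3438, γ^t·E[r] = 1.875000, running G = 4.625000
t=2: π = [0.2324, 0.1250, 0.1484, 0.1992, 0.1699, 0.1250], E[r] = 2.4629, γ^t·E[r] = 1.576250, running G = 6.201250
t=3: π = [0.2314, 0.1250, 0.1462, 0.1997, 0.1726, 0.1250], E[r] = 2.4458, γ^t·E[r] = 1.252250, running G = 7.453500
t=4: π = [0.2317, 0.1250, 0.1466, 0.1995, 0.1722, 0.1250], E[r] = 2.4485, γ^t·E[r] = 1.002888, running G = 8.456388
t=5: π = [0.2317, 0.1250, 0.1465, 0.1995, 0.1723, 0.1250], E[r] = 2.4480, γ^t·E[r] = 0.802146, running G = 9.258534
t=6: π = [0.2317, 0.1250, 0.1465, 0.1995, 0.1723, 0.1250], E[r] = 2.4480, γ^t·E[r] = 0.641737, running G = 9.900270
t=7: π = [0.2317, 0.1250, 0.1465, 0.1995, 0.1723, 0.1250], E[r] = 2.4480, γ^t·E[r] = 0.513387, running G = 10.413657
t=8: π = [0.2317, 0.1250, 0.1465, 0.1995, 0.1723, 0.1250], E[r] = 2.4480, γ^t·E[r] = 0.410710, running G = 10.824367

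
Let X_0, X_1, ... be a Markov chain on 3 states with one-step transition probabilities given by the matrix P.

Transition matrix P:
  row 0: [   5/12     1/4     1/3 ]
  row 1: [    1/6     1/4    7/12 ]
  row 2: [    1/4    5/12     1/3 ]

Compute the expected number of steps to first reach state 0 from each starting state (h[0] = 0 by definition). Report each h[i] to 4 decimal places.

First-step conditioning: h[0] = 0; for i ≠ 0, h[i] = 1 + Σ_k P[i][k]·h[k].
  h[1] = 1 + 1/4·h[1] + 7/12·h[2]
  h[2] = 1 + 5/12·h[1] + 1/3·h[2]
Solving the 2×2 linear system over states ≠ 0 gives exactly h = [0, 180/37, 168/37] (h[0] = 0 is the target).

h = [0.0000, 4.8649, 4.5405]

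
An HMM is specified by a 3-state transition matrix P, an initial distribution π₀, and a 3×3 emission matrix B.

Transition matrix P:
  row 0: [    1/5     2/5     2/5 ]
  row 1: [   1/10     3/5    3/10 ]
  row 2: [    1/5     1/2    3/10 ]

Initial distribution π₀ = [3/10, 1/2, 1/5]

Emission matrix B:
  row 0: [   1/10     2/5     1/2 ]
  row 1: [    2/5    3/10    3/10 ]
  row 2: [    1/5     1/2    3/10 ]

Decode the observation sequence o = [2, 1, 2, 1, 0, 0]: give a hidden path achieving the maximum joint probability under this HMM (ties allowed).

t=0: δ = [1.500e-01, 1.500e-01, 6.000e-02]  (obs o_0=2)
t=1: δ = [1.200e-02, 2.700e-02, 3.000e-02]  ψ = [0, 1, 0]  (obs o_1=1)
t=2: δ = [3.000e-03, 4.860e-03, 2.700e-03]  ψ = [2, 1, 2]  (obs o_2=2)
t=3: δ = [2.400e-04, 8.748e-04, 7.290e-04]  ψ = [0, 1, 1]  (obs o_3=1)
t=4: δ = [1.458e-05, 2.100e-04, 5.249e-05]  ψ = [2, 1, 1]  (obs o_4=0)
t=5: δ = [2.100e-06, 5.039e-05, 1.260e-05]  ψ = [1, 1, 1]  (obs o_5=0)
backtrack: best end state = 1; path = [1, 1, 1, 1, 1, 1]

path = [1, 1, 1, 1, 1, 1]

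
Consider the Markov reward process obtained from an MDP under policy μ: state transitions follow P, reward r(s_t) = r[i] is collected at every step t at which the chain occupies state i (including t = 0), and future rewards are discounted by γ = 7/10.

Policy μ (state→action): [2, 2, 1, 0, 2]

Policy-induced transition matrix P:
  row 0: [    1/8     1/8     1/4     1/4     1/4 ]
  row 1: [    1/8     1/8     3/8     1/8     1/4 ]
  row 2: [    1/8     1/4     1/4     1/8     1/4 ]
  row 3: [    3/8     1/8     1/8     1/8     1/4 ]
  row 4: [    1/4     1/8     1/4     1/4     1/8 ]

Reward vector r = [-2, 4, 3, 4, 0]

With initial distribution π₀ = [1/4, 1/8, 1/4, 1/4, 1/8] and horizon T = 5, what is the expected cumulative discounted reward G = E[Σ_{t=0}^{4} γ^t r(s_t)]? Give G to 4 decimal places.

t=0: π = [0.2500, 0.1250, 0.2500, 0.2500, 0.1250], E[r] = 1.7500, γ^t·E[r] = 1.750000, running G = 1.750000
t=1: π = [0.2031, 0.1563, 0.2344, 0.1719, 0.2344], E[r] = 1.6094, γ^t·E[r] = 1.126563, running G = 2.876563
t=2: π = [0.1973, 0.1543, 0.2480, 0.1797, 0.2207], E[r] = 1.6855, γ^t·E[r] = 0.825918, running G = 3.702480
t=3: π = [0.1975, 0.1560, 0.2468, 0.1772, 0.2224], E[r] = 1.6785, γ^t·E[r] = 0.575714, running G = 4.278195
t=4: π = [0.1971, 0.1559, 0.2473, 0.1775, 0.2222], E[r] = 1.6812, γ^t·E[r] = 0.403652, running G = 4.681847

G = 4.6818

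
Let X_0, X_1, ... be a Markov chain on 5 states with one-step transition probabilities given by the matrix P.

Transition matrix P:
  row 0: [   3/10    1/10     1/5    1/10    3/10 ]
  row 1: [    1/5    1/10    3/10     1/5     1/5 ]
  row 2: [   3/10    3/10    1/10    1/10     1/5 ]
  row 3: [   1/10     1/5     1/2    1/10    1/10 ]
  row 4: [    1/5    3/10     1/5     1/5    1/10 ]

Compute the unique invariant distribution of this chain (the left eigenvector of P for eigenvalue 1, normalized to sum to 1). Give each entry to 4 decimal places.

Balance equations π_j = Σ_i π_i·P[i][j]:
  π_0 = 3/10·π_0 + 1/5·π_1 + 3/10·π_2 + 1/10·π_3 + 1/5·π_4
  π_1 = 1/10·π_0 + 1/10·π_1 + 3/10·π_2 + 1/5·π_3 + 3/10·π_4
  π_2 = 1/5·π_0 + 3/10·π_1 + 1/10·π_2 + 1/2·π_3 + 1/5·π_4
  π_3 = 1/10·π_0 + 1/5·π_1 + 1/10·π_2 + 1/10·π_3 + 1/5·π_4
  normalize: π_0 + π_1 + π_2 + π_3 + π_4 = 1
Solving the linear system gives exactly π = [1552/6655, 1328/6655, 1583/6655, 185/1331, 1267/6655].

π = [0.2332, 0.1995, 0.2379, 0.1390, 0.1904]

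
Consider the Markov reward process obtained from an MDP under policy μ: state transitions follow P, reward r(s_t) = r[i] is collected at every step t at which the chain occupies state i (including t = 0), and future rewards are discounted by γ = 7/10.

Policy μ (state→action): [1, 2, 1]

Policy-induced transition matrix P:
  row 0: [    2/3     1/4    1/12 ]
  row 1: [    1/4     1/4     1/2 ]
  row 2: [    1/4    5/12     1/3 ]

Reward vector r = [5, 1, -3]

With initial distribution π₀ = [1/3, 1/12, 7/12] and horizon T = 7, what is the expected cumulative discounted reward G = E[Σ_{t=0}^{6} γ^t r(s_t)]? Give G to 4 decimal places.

t=0: π = [0.3333, 0.0833, 0.5833], E[r] = 0.0000, γ^t·E[r] = 0.000000, running G = 0.000000
t=1: π = [0.3889, 0.3472, 0.2639], E[r] = 1.5000, γ^t·E[r] = 1.050000, running G = 1.050000
t=2: π = [0.4120, 0.2940, 0.2940], E[r] = 1.4722, γ^t·E[r] = 0.721389, running G = 1.771389
t=3: π = [0.4217, 0.2990, 0.2793], E[r] = 1.5694, γ^t·E[r] = 0.538319, running G = 2.309708
t=4: π = [0.4257, 0.2966, 0.2777], E[r] = 1.5918, γ^t·E[r] = 0.382196, running G = 2.691905
t=5: π = [0.4274, 0.2963, 0.2763], E[r] = 1.6042, γ^t·E[r] = 0.269612, running G = 2.961517
t=6: π = [0.4281, 0.2961, 0.2759], E[r] = 1.6088, γ^t·E[r] = 0.189275, running G = 3.150791

G = 3.1508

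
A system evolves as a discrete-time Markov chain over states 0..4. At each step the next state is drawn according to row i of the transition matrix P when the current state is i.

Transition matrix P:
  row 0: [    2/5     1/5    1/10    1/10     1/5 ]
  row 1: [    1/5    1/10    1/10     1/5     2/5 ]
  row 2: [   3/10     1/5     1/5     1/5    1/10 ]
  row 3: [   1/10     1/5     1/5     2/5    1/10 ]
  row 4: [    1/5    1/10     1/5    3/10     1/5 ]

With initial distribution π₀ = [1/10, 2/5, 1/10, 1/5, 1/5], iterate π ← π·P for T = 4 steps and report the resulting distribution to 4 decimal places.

π = [0.2389, 0.1645, 0.1597, 0.2446, 0.1923]

t=0: π = [0.1000, 0.4000, 0.1000, 0.2000, 0.2000]
t=1: π = [0.2100, 0.1400, 0.1500, 0.2500, 0.2500]
t=2: π = [0.2320, 0.1610, 0.1650, 0.2540, 0.1880]
t=3: π = [0.2375, 0.1651, 0.1607, 0.2464, 0.1903]
t=4: π = [0.2389, 0.1645, 0.1597, 0.2446, 0.1923]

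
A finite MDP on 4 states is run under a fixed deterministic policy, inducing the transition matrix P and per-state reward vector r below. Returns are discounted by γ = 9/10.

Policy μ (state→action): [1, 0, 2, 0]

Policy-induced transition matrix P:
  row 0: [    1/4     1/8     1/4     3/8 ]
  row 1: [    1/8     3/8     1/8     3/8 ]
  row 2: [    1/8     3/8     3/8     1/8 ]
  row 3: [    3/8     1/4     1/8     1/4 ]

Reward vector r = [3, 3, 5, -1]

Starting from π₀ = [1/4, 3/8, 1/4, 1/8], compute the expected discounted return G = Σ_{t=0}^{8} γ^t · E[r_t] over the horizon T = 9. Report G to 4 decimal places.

G = 14.5702

t=0: π = [0.2500, 0.3750, 0.2500, 0.1250], E[r] = 3.0000, γ^t·E[r] = 3.000000, running G = 3.000000
t=1: π = [0.1875, 0.2969, 0.2188, 0.2969], E[r] = 2.2500, γ^t·E[r] = 2.025000, running G = 5.025000
t=2: π = [0.2227, 0.2910, 0.2031, 0.2832], E[r] = 2.2734, γ^t·E[r] = 1.841484, running G = 6.866484
t=3: π = [0.2236, 0.2839, 0.2036, 0.2888], E[r] = 2.2520, γ^t·E[r] = 1.641674, running G = 8.508158
t=4: π = [0.2252, 0.2830, 0.2039, 0.2880], E[r] = 2.2557, γ^t·E[r] = 1.479989, running G = 9.988147
t=5: π = [0.2251, 0.2827, 0.2041, 0.2880], E[r] = 2.2561, γ^t·E[r] = 1.332189, running G = 11.320336
t=6: π = [0.2252, 0.2827, 0.2042, 0.2880], E[r] = 2.2565, γ^t·E[r] = 1.199180, running G = 12.519516
t=7: π = [0.2251, 0.2827, 0.2042, 0.2880], E[r] = 2.2565, γ^t·E[r] = 1.079290, running G = 13.598806
t=8: π = [0.2251, 0.2827, 0.2042, 0.2880], E[r] = 2.2565, γ^t·E[r] = 0.971368, running G = 14.570174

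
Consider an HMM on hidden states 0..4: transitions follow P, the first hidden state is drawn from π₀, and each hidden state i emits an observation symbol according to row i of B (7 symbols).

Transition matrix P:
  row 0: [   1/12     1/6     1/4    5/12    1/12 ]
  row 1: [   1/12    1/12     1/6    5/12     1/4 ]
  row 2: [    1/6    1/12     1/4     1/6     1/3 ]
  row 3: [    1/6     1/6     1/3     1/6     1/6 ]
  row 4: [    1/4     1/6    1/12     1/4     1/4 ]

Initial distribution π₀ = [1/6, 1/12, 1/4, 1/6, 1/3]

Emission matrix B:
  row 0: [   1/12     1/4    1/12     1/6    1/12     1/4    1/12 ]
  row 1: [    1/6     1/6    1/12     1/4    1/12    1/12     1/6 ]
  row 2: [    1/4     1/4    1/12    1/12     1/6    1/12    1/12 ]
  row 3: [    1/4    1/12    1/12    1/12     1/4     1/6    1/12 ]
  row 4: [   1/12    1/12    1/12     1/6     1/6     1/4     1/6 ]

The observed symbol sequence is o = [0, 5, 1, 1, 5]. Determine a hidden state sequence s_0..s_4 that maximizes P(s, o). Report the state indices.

t=0: δ = [1.389e-02, 1.389e-02, 6.250e-02, 4.167e-02, 2.778e-02]  (obs o_0=0)
t=1: δ = [2.604e-03, 5.787e-04, 1.302e-03, 1.736e-03, 5.208e-03]  ψ = [2, 3, 2, 2, 2]  (obs o_1=5)
t=2: δ = [3.255e-04, 1.447e-04, 1.628e-04, 1.085e-04, 1.085e-04]  ψ = [4, 4, 0, 4, 4]  (obs o_2=1)
t=3: δ = [6.782e-06, 9.042e-06, 2.035e-05, 1.130e-05, 4.521e-06]  ψ = [0, 0, 0, 0, 2]  (obs o_3=1)
t=4: δ = [8.477e-07, 1.570e-07, 4.239e-07, 6.279e-07, 1.695e-06]  ψ = [2, 3, 2, 1, 2]  (obs o_4=5)
backtrack: best end state = 4; path = [2, 4, 0, 2, 4]

path = [2, 4, 0, 2, 4]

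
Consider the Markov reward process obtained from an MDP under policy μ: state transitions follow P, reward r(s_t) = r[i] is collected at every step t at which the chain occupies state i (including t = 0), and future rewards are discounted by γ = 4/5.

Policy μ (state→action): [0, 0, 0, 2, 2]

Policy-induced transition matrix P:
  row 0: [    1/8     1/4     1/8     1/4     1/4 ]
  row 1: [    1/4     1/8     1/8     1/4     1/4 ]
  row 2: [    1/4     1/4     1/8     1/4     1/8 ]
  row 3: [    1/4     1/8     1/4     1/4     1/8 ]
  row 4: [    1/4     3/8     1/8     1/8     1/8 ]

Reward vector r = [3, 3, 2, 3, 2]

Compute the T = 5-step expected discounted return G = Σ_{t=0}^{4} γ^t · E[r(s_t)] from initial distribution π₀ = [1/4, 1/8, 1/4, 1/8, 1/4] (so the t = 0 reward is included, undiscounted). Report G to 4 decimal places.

t=0: π = [0.2500, 0.1250, 0.2500, 0.1250, 0.2500], E[r] = 2.5000, γ^t·E[r] = 2.500000, running G = 2.500000
t=1: π = [0.2188, 0.2500, 0.1406, 0.2188, 0.1719], E[r] = 2.6875, γ^t·E[r] = 2.150000, running G = 4.650000
t=2: π = [0.2227, 0.2129, 0.1523, 0.2285, 0.1836], E[r] = 2.6641, γ^t·E[r] = 1.705000, running G = 6.355000
t=3: π = [0.2222, 0.2178, 0.1536, 0.2271, 0.1794], E[r] = 2.6670, γ^t·E[r] = 1.365500, running G = 7.720500
t=4: π = [0.2222, 0.2168, 0.1534, 0.2276, 0.1800], E[r] = 2.6666, γ^t·E[r] = 1.092250, running G = 8.812750

G = 8.8128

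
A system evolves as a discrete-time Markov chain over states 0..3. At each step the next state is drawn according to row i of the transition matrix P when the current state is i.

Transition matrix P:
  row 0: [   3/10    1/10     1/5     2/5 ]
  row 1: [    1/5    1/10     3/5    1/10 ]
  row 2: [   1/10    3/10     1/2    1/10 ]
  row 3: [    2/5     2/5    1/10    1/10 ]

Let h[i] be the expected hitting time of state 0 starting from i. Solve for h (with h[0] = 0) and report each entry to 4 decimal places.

h = [0.0000, 5.8824, 6.4171, 4.4385]

First-step conditioning: h[0] = 0; for i ≠ 0, h[i] = 1 + Σ_k P[i][k]·h[k].
  h[1] = 1 + 1/10·h[1] + 3/5·h[2] + 1/10·h[3]
  h[2] = 1 + 3/10·h[1] + 1/2·h[2] + 1/10·h[3]
  h[3] = 1 + 2/5·h[1] + 1/10·h[2] + 1/10·h[3]
Solving the 3×3 linear system over states ≠ 0 gives exactly h = [0, 100/17, 1200/187, 830/187] (h[0] = 0 is the target).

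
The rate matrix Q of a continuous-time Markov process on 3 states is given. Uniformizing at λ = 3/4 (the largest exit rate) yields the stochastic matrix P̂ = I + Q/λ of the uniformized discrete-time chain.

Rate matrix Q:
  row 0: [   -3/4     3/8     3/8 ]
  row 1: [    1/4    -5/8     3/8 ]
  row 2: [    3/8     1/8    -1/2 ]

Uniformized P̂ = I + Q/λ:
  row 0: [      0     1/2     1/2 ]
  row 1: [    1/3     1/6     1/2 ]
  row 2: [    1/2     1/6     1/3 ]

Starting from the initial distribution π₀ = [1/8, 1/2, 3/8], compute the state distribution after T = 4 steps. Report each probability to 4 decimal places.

t=0: π = [0.1250, 0.5000, 0.3750]
t=1: π = [0.3542, 0.2083, 0.4375]
t=2: π = [0.2882, 0.2847, 0.4271]
t=3: π = [0.3084, 0.2627, 0.4288]
t=4: π = [0.3020, 0.2695, 0.4285]

π = [0.3020, 0.2695, 0.4285]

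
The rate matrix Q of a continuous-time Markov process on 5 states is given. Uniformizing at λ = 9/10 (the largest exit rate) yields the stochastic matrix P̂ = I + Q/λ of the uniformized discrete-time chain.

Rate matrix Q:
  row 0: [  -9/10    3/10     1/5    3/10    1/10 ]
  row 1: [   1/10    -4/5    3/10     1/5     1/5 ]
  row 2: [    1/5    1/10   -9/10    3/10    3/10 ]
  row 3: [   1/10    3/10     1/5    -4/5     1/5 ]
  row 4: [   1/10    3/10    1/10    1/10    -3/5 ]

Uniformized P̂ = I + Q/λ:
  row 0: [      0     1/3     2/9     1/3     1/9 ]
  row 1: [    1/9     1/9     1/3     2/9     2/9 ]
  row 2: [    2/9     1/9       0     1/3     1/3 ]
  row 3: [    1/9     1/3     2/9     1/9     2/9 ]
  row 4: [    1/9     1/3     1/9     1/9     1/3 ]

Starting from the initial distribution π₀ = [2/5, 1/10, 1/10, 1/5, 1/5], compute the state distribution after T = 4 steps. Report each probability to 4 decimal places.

t=0: π = [0.4000, 0.1000, 0.1000, 0.2000, 0.2000]
t=1: π = [0.0778, 0.2889, 0.1889, 0.2333, 0.2111]
t=2: π = [0.1235, 0.2272, 0.1889, 0.2025, 0.2580]
t=3: π = [0.1184, 0.2409, 0.1768, 0.2058, 0.2582]
t=4: π = [0.1176, 0.2405, 0.1810, 0.2035, 0.2574]

π = [0.1176, 0.2405, 0.1810, 0.2035, 0.2574]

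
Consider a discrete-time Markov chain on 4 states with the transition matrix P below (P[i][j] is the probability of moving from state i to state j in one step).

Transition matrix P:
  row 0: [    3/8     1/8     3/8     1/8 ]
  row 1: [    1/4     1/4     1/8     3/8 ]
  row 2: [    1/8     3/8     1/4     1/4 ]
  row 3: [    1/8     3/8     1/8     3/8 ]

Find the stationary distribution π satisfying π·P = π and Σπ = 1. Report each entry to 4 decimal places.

π = [0.2143, 0.2857, 0.2041, 0.2959]

Balance equations π_j = Σ_i π_i·P[i][j]:
  π_0 = 3/8·π_0 + 1/4·π_1 + 1/8·π_2 + 1/8·π_3
  π_1 = 1/8·π_0 + 1/4·π_1 + 3/8·π_2 + 3/8·π_3
  π_2 = 3/8·π_0 + 1/8·π_1 + 1/4·π_2 + 1/8·π_3
  normalize: π_0 + π_1 + π_2 + π_3 = 1
Solving the linear system gives exactly π = [3/14, 2/7, 10/49, 29/98].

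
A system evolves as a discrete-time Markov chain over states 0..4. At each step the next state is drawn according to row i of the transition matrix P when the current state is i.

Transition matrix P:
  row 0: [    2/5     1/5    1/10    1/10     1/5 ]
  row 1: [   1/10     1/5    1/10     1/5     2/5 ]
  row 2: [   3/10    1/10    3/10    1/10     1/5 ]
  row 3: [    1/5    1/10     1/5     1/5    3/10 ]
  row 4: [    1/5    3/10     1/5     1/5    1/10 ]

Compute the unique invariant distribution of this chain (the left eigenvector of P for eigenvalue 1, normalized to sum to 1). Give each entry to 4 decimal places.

Balance equations π_j = Σ_i π_i·P[i][j]:
  π_0 = 2/5·π_0 + 1/10·π_1 + 3/10·π_2 + 1/5·π_3 + 1/5·π_4
  π_1 = 1/5·π_0 + 1/5·π_1 + 1/10·π_2 + 1/10·π_3 + 3/10·π_4
  π_2 = 1/10·π_0 + 1/10·π_1 + 3/10·π_2 + 1/5·π_3 + 1/5·π_4
  π_3 = 1/10·π_0 + 1/5·π_1 + 1/10·π_2 + 1/5·π_3 + 1/5·π_4
  normalize: π_0 + π_1 + π_2 + π_3 + π_4 = 1
Solving the linear system gives exactly π = [485/1956, 743/3912, 679/3912, 1235/7824, 1805/7824].

π = [0.2480, 0.1899, 0.1736, 0.1578, 0.2307]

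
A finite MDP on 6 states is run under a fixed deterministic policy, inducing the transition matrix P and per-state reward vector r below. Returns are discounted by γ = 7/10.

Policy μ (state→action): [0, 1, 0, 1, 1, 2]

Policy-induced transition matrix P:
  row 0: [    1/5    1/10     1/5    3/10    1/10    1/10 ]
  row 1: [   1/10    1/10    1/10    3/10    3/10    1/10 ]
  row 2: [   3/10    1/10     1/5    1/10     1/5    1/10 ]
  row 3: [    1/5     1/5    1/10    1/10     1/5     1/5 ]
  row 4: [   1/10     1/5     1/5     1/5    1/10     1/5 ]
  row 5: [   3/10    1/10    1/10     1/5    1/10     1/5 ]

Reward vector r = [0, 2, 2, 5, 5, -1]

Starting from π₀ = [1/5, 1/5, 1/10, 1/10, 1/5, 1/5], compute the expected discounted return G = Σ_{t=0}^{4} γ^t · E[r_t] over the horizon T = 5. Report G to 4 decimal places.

t=0: π = [0.2000, 0.2000, 0.1000, 0.1000, 0.2000, 0.2000], E[r] = 1.9000, γ^t·E[r] = 1.900000, running G = 1.900000
t=1: π = [0.1900, 0.1300, 0.1500, 0.2200, 0.1600, 0.1500], E[r] = 2.3100, γ^t·E[r] = 1.617000, running G = 3.517000
t=2: π = [0.2010, 0.1380, 0.1500, 0.1950, 0.1630, 0.1530], E[r] = 2.2130, γ^t·E[r] = 1.084370, running G = 4.601370
t=3: π = [0.2002, 0.1358, 0.1514, 0.1994, 0.1621, 0.1511], E[r] = 2.2308, γ^t·E[r] = 0.765164, running G = 5.366534
t=4: π = [0.2005, 0.1362, 0.1514, 0.1985, 0.1622, 0.1513], E[r] = 2.2276, γ^t·E[r] = 0.534842, running G = 5.901376

G = 5.9014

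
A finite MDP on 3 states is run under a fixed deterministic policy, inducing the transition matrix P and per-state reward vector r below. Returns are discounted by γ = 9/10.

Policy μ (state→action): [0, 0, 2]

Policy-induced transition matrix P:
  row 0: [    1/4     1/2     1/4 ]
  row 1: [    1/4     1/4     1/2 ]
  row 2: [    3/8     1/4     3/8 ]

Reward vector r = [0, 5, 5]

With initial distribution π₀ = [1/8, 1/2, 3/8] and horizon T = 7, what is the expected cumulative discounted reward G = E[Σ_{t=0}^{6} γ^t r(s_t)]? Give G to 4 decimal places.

G = 19.1741

t=0: π = [0.1250, 0.5000, 0.3750], E[r] = 4.3750, γ^t·E[r] = 4.375000, running G = 4.375000
t=1: π = [0.2969, 0.2813, 0.4219], E[r] = 3.5156, γ^t·E[r] = 3.164063, running G = 7.539063
t=2: π = [0.3027, 0.3242, 0.3730], E[r] = 3.4863, γ^t·E[r] = 2.823926, running G = 10.362988
t=3: π = [0.2966, 0.3257, 0.3777], E[r] = 3.5168, γ^t·E[r] = 2.563781, running G = 12.926769
t=4: π = [0.2972, 0.3242, 0.3786], E[r] = 3.5139, γ^t·E[r] = 2.305500, running G = 15.232269
t=5: π = [0.2973, 0.3243, 0.3784], E[r] = 3.5134, γ^t·E[r] = 2.074601, running G = 17.306870
t=6: π = [0.2973, 0.3243, 0.3784], E[r] = 3.5135, γ^t·E[r] = 1.867228, running G = 19.174099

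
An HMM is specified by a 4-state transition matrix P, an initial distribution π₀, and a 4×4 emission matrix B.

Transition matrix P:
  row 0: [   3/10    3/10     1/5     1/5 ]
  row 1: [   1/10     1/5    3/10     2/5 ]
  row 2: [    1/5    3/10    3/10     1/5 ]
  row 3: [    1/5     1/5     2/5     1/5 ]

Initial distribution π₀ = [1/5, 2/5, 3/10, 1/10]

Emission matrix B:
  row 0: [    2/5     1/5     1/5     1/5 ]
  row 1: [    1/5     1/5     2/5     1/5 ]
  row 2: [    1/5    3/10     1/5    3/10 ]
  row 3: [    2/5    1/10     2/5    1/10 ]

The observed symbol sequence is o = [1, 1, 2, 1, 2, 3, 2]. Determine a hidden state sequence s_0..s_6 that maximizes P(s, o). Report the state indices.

path = [2, 1, 3, 2, 1, 2, 1]

t=0: δ = [4.000e-02, 8.000e-02, 9.000e-02, 1.000e-02]  (obs o_0=1)
t=1: δ = [3.600e-03, 5.400e-03, 8.100e-03, 3.200e-03]  ψ = [2, 2, 2, 1]  (obs o_1=1)
t=2: δ = [3.240e-04, 9.720e-04, 4.860e-04, 8.640e-04]  ψ = [2, 2, 2, 1]  (obs o_2=2)
t=3: δ = [3.456e-05, 3.888e-05, 1.037e-04, 3.888e-05]  ψ = [3, 1, 3, 1]  (obs o_3=1)
t=4: δ = [4.147e-06, 1.244e-05, 6.221e-06, 8.294e-06]  ψ = [2, 2, 2, 2]  (obs o_4=2)
t=5: δ = [3.318e-07, 4.977e-07, 1.120e-06, 4.977e-07]  ψ = [3, 1, 1, 1]  (obs o_5=3)
t=6: δ = [4.479e-08, 1.344e-07, 6.718e-08, 8.958e-08]  ψ = [2, 2, 2, 2]  (obs o_6=2)
backtrack: best end state = 1; path = [2, 1, 3, 2, 1, 2, 1]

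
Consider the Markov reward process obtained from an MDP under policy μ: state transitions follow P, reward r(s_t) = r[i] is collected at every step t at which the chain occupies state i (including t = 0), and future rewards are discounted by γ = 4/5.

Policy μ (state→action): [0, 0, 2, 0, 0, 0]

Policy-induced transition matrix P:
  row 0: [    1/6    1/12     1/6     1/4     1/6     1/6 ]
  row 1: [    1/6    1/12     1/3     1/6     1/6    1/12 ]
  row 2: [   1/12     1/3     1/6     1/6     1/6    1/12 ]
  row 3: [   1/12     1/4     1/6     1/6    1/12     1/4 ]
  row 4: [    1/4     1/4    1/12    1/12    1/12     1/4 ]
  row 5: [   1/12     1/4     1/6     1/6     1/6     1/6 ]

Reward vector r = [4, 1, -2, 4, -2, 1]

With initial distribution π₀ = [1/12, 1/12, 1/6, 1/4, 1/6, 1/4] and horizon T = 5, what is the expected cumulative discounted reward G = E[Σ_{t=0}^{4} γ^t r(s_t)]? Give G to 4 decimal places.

G = 3.1800

t=0: π = [0.0833, 0.0833, 0.1667, 0.2500, 0.1667, 0.2500], E[r] = 1.0000, γ^t·E[r] = 1.000000, running G = 1.000000
t=1: π = [0.1250, 0.2361, 0.1667, 0.1597, 0.1319, 0.1806], E[r] = 0.9583, γ^t·E[r] = 0.766667, running G = 1.766667
t=2: π = [0.1354, 0.2037, 0.1950, 0.1661, 0.1424, 0.1574], E[r] = 0.8924, γ^t·E[r] = 0.571111, running G = 2.337778
t=3: π = [0.1353, 0.2097, 0.1888, 0.1661, 0.1410, 0.1591], E[r] = 0.9151, γ^t·E[r] = 0.468519, running G = 2.806296
t=4: π = [0.1356, 0.2082, 0.1899, 0.1662, 0.1411, 0.1590], E[r] = 0.9125, γ^t·E[r] = 0.373748, running G = 3.180044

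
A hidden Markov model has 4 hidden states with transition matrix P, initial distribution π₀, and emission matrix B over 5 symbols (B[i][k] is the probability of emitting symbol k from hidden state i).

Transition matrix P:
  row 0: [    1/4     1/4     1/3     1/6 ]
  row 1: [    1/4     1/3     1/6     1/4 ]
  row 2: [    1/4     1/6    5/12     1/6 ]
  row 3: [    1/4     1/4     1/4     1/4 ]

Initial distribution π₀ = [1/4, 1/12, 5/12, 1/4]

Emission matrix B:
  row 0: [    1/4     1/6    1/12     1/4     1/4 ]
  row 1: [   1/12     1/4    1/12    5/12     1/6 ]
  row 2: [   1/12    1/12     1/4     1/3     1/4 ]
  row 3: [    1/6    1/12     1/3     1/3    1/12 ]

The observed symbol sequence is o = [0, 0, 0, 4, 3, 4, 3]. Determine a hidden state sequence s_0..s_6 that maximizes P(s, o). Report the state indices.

path = [0, 0, 0, 2, 2, 2, 2]

t=0: δ = [6.250e-02, 6.944e-03, 3.472e-02, 4.167e-02]  (obs o_0=0)
t=1: δ = [3.906e-03, 1.302e-03, 1.736e-03, 1.736e-03]  ψ = [0, 0, 0, 0]  (obs o_1=0)
t=2: δ = [2.441e-04, 8.138e-05, 1.085e-04, 1.085e-04]  ψ = [0, 0, 0, 0]  (obs o_2=0)
t=3: δ = [1.526e-05, 1.017e-05, 2.035e-05, 3.391e-06]  ψ = [0, 0, 0, 0]  (obs o_3=4)
t=4: δ = [1.272e-06, 1.589e-06, 2.826e-06, 1.130e-06]  ψ = [2, 0, 2, 2]  (obs o_4=3)
t=5: δ = [1.766e-07, 8.830e-08, 2.943e-07, 3.925e-08]  ψ = [2, 1, 2, 2]  (obs o_5=4)
t=6: δ = [1.840e-08, 2.044e-08, 4.088e-08, 1.635e-08]  ψ = [2, 2, 2, 2]  (obs o_6=3)
backtrack: best end state = 2; path = [0, 0, 0, 2, 2, 2, 2]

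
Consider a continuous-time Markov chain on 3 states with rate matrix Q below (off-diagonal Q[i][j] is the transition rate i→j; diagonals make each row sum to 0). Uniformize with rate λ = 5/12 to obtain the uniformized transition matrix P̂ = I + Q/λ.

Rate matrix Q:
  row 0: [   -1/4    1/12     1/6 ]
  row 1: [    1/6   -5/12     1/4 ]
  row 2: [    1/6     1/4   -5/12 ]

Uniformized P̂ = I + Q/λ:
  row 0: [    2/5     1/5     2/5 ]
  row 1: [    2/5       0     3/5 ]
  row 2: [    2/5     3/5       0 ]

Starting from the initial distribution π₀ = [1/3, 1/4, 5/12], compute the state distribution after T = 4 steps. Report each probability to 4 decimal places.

π = [0.4000, 0.2660, 0.3340]

t=0: π = [0.3333, 0.2500, 0.4167]
t=1: π = [0.4000, 0.3167, 0.2833]
t=2: π = [0.4000, 0.2500, 0.3500]
t=3: π = [0.4000, 0.2900, 0.3100]
t=4: π = [0.4000, 0.2660, 0.3340]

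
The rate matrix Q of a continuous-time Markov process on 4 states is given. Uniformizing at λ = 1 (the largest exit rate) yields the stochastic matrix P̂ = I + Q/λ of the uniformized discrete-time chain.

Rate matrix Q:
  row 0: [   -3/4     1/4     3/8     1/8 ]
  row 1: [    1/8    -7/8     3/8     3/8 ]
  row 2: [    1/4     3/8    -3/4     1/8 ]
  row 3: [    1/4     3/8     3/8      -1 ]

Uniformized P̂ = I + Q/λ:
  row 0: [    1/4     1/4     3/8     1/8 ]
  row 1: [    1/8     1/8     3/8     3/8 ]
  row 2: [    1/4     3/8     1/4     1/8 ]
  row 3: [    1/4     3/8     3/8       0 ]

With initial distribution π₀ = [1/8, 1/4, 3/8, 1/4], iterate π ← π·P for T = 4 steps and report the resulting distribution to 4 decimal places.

π = [0.2150, 0.2780, 0.3333, 0.1736]

t=0: π = [0.1250, 0.2500, 0.3750, 0.2500]
t=1: π = [0.2188, 0.2969, 0.3281, 0.1563]
t=2: π = [0.2129, 0.2734, 0.3340, 0.1797]
t=3: π = [0.2158, 0.2800, 0.3333, 0.1709]
t=4: π = [0.2150, 0.2780, 0.3333, 0.1736]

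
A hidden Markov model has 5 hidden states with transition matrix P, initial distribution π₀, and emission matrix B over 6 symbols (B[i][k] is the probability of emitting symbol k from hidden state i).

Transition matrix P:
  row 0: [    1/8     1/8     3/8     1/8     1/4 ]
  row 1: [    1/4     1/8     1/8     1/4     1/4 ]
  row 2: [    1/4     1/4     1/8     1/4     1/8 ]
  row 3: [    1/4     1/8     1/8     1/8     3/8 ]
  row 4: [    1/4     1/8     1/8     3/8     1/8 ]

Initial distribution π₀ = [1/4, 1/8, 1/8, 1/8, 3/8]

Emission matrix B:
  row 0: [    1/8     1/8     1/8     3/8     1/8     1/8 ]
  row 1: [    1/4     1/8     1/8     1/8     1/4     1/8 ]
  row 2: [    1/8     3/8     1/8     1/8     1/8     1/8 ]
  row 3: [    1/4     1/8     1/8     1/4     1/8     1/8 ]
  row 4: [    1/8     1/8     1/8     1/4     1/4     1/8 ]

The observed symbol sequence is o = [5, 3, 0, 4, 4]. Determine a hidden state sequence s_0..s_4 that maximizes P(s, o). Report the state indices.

path = [4, 3, 4, 3, 4]

t=0: δ = [3.125e-02, 1.562e-02, 1.562e-02, 1.562e-02, 4.688e-02]  (obs o_0=5)
t=1: δ = [4.395e-03, 7.324e-04, 1.465e-03, 4.395e-03, 1.953e-03]  ψ = [4, 4, 0, 4, 0]  (obs o_1=3)
t=2: δ = [1.373e-04, 1.373e-04, 2.060e-04, 1.831e-04, 2.060e-04]  ψ = [3, 0, 0, 4, 3]  (obs o_2=0)
t=3: δ = [6.437e-06, 1.287e-05, 6.437e-06, 9.656e-06, 1.717e-05]  ψ = [2, 2, 0, 4, 3]  (obs o_3=4)
t=4: δ = [5.364e-07, 5.364e-07, 3.017e-07, 8.047e-07, 9.052e-07]  ψ = [4, 4, 0, 4, 3]  (obs o_4=4)
backtrack: best end state = 4; path = [4, 3, 4, 3, 4]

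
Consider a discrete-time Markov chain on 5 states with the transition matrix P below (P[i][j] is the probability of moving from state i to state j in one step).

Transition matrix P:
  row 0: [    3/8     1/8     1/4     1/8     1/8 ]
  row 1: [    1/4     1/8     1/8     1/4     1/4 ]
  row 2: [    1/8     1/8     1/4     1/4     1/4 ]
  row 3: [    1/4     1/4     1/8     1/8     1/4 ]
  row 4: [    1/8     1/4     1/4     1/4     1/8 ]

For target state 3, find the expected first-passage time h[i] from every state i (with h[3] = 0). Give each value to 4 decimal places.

First-step conditioning: h[3] = 0; for i ≠ 3, h[i] = 1 + Σ_k P[i][k]·h[k].
  h[0] = 1 + 3/8·h[0] + 1/8·h[1] + 1/4·h[2] + 1/8·h[4]
  h[1] = 1 + 1/4·h[0] + 1/8·h[1] + 1/8·h[2] + 1/4·h[4]
  h[2] = 1 + 1/8·h[0] + 1/8·h[1] + 1/4·h[2] + 1/4·h[4]
  h[4] = 1 + 1/8·h[0] + 1/4·h[1] + 1/4·h[2] + 1/8·h[4]
Solving the 4×4 linear system over states ≠ 3 gives exactly h = [4040/783, 3536/783, 3464/783, 0, 3472/783] (h[3] = 0 is the target).

h = [5.1596, 4.5160, 4.4240, 0.0000, 4.4342]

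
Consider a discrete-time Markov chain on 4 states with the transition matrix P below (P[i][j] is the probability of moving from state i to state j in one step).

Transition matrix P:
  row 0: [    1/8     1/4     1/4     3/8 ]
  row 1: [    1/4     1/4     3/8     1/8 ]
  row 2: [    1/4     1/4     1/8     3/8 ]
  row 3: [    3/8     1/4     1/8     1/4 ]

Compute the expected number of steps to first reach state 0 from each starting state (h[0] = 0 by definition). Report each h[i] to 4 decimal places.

First-step conditioning: h[0] = 0; for i ≠ 0, h[i] = 1 + Σ_k P[i][k]·h[k].
  h[1] = 1 + 1/4·h[1] + 3/8·h[2] + 1/8·h[3]
  h[2] = 1 + 1/4·h[1] + 1/8·h[2] + 3/8·h[3]
  h[3] = 1 + 1/4·h[1] + 1/8·h[2] + 1/4·h[3]
Solving the 3×3 linear system over states ≠ 0 gives exactly h = [0, 148/41, 144/41, 128/41] (h[0] = 0 is the target).

h = [0.0000, 3.6098, 3.5122, 3.1220]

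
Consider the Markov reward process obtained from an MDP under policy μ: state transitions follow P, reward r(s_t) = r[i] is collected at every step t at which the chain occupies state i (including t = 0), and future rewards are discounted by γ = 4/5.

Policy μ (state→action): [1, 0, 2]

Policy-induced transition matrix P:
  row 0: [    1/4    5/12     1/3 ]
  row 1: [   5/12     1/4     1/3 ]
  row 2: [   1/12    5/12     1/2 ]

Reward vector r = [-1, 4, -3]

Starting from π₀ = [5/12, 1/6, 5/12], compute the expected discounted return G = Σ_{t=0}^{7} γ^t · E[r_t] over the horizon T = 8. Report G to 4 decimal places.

G = -0.9382

t=0: π = [0.4167, 0.1667, 0.4167], E[r] = -1.0000, γ^t·E[r] = -1.000000, running G = -1.000000
t=1: π = [0.2083, 0.3889, 0.4028], E[r] = 0.1389, γ^t·E[r] = 0.111111, running G = -0.888889
t=2: π = [0.2477, 0.3519, 0.4005], E[r] = -0.0417, γ^t·E[r] = -0.026667, running G = -0.915556
t=3: π = [0.2419, 0.3580, 0.4001], E[r] = -0.0100, γ^t·E[r] = -0.005136, running G = -0.920691
t=4: π = [0.2430, 0.3570, 0.4000], E[r] = -0.0150, γ^t·E[r] = -0.006163, running G = -0.926854
t=5: π = [0.2428, 0.3572, 0.4000], E[r] = -0.0142, γ^t·E[r] = -0.004642, running G = -0.931497
t=6: π = [0.2429, 0.3571, 0.4000], E[r] = -0.0143, γ^t·E[r] = -0.003750, running G = -0.935247
t=7: π = [0.2429, 0.3571, 0.4000], E[r] = -0.0143, γ^t·E[r] = -0.002995, running G = -0.938242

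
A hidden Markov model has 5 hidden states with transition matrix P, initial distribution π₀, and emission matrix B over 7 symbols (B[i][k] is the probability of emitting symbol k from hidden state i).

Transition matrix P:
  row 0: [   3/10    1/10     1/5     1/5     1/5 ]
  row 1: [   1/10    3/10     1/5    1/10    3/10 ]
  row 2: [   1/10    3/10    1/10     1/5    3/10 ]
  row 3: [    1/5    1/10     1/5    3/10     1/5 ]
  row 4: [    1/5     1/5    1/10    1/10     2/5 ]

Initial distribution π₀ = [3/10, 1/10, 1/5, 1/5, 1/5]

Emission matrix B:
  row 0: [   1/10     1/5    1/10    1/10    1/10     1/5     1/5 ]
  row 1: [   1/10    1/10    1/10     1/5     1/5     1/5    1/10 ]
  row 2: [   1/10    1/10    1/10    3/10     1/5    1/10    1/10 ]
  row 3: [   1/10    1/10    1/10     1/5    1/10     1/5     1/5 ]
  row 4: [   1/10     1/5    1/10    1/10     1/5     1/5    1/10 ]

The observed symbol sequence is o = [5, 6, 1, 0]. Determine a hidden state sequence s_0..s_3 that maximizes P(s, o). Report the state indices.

path = [0, 0, 0, 0]

t=0: δ = [6.000e-02, 2.000e-02, 2.000e-02, 4.000e-02, 4.000e-02]  (obs o_0=5)
t=1: δ = [3.600e-03, 8.000e-04, 1.200e-03, 2.400e-03, 1.600e-03]  ψ = [0, 4, 0, 0, 4]  (obs o_1=6)
t=2: δ = [2.160e-04, 3.600e-05, 7.200e-05, 7.200e-05, 1.440e-04]  ψ = [0, 0, 0, 0, 0]  (obs o_2=1)
t=3: δ = [6.480e-06, 2.880e-06, 4.320e-06, 4.320e-06, 5.760e-06]  ψ = [0, 4, 0, 0, 4]  (obs o_3=0)
backtrack: best end state = 0; path = [0, 0, 0, 0]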